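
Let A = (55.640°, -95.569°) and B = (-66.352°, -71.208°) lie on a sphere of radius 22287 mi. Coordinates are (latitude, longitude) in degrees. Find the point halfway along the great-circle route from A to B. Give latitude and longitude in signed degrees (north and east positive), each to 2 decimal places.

The central angle between A and B is δ = 2.1531 rad.
With f = 0.5, the slerp weights are sin((1−f)δ)/sin δ = 1.0540 and sin(fδ)/sin δ = 1.0540.
Weighted sum of the unit vectors: (1.0540)·(-0.0548,-0.5617,0.8255) + (1.0540)·(0.1292,-0.3797,-0.9160) = (0.0785, -0.9923, -0.0954).
Converting back: φ = atan2(z, √(x²+y²)) = -5.47°, λ = atan2(y, x) = -85.48°.

-5.47°, -85.48°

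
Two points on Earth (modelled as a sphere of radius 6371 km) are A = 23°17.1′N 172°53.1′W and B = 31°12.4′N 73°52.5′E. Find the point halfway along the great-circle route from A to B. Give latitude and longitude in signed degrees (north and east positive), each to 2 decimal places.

43.06°, 133.59°

Central angle δ = 1.6762 rad. Interpolating on the sphere with fraction f = 0.5:
P = [sin((1−f)δ)·A + sin(fδ)·B] / sin δ = 0.7475·A + 0.7475·B in Cartesian coordinates,
giving P = (-0.5038, 0.5291, 0.6828), i.e. latitude 43.06°, longitude 133.59°.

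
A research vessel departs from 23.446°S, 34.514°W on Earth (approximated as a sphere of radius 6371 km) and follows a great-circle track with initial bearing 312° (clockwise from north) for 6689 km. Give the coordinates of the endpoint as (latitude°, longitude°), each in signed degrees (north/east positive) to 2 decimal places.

Angular distance δ = d/R = 6689/6371 = 1.04991 rad; initial bearing θ = 5.4454 rad.
sin φ₂ = sin φ₁ cos δ + cos φ₁ sin δ cos θ = (-0.3979)(0.4976) + (0.9174)(0.8674)(0.6691) = 0.3345, so φ₂ = 19.54°.
Δλ = atan2(sin θ sin δ cos φ₁, cos δ − sin φ₁ sin φ₂) = atan2(-0.5914, 0.6307) = -43.156°.
λ₂ = -34.514° − 43.156° = -77.67°.

19.54°, -77.67°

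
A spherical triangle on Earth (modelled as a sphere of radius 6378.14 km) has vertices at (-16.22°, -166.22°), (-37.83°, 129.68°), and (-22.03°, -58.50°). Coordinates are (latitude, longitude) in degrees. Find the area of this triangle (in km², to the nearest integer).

59042664 km²

Side lengths (central angles): a = 2.0882, b = 1.7377, c = 1.0442 rad; semiperimeter s = 2.4351.
By l'Huilier's theorem, tan(E/4) = √[tan(s/2) tan((s−a)/2) tan((s−b)/2) tan((s−c)/2)], giving spherical excess E = 1.4514 rad.
Area = E·R² = 1.4514 × (6378.14)² ≈ 59042664 km².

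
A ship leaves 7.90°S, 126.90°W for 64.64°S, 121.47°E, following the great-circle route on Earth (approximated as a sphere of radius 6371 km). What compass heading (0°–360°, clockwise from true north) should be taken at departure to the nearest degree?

203°

With φ₁ = -0.1379, φ₂ = -1.1282, Δλ = -1.9483 rad, the forward-azimuth formula gives
θ = atan2( sin Δλ cos φ₂ , cos φ₁ sin φ₂ − sin φ₁ cos φ₂ cos Δλ ) = atan2(-0.3981, -0.9168) = -156.52°.
Adding 360° brings this into [0°, 360°): 203°.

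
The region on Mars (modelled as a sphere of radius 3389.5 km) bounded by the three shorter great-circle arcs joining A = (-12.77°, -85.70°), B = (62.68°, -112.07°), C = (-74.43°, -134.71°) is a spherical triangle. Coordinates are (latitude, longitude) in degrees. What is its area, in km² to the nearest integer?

9633536 km²

Side lengths (central angles): a = 2.4071, b = 1.1760, c = 1.3647 rad; semiperimeter s = 2.4739.
By l'Huilier's theorem, tan(E/4) = √[tan(s/2) tan((s−a)/2) tan((s−b)/2) tan((s−c)/2)], giving spherical excess E = 0.8385 rad.
Area = E·R² = 0.8385 × (3389.5)² ≈ 9633536 km².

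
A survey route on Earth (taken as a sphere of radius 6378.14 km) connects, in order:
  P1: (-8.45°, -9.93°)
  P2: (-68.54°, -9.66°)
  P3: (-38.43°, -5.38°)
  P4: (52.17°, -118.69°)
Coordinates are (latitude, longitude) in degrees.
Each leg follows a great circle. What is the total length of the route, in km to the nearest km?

Leg P1→P2: central angle 1.0488 rad, distance 6689.2 km.
Leg P2→P3: central angle 0.5271 rad, distance 3362.0 km.
Leg P3→P4: central angle 2.3200 rad, distance 14797.2 km.
Total: 6689.2 + 3362.0 + 14797.2 ≈ 24848 km.

24848 km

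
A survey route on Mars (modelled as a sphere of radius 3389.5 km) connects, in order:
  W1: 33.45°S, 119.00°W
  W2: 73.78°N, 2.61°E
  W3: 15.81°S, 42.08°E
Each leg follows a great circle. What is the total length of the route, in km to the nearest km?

Leg W1→W2: central angle 2.2803 rad, distance 7728.9 km.
Leg W2→W3: central angle 1.6250 rad, distance 5507.8 km.
Total: 7728.9 + 5507.8 ≈ 13237 km.

13237 km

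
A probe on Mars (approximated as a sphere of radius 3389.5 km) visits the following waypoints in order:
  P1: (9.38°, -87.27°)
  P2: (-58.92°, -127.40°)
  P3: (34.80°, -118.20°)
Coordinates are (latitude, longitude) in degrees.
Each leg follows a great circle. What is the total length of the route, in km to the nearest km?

Leg P1→P2: central angle 1.3183 rad, distance 4468.3 km.
Leg P2→P3: central angle 1.6412 rad, distance 5562.8 km.
Total: 4468.3 + 5562.8 ≈ 10031 km.

10031 km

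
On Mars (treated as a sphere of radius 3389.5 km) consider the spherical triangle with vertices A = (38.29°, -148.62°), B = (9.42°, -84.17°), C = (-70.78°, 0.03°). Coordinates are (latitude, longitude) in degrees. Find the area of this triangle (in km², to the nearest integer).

17432533 km²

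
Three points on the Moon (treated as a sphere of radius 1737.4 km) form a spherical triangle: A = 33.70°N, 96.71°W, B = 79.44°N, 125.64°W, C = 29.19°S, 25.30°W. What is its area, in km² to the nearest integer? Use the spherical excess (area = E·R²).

Side lengths (central angles): a = 2.1038, b = 1.6099, c = 0.8245 rad; semiperimeter s = 2.2691.
By l'Huilier's theorem, tan(E/4) = √[tan(s/2) tan((s−a)/2) tan((s−b)/2) tan((s−c)/2)], giving spherical excess E = 0.9097 rad.
Area = E·R² = 0.9097 × (1737.4)² ≈ 2746010 km².

2746010 km²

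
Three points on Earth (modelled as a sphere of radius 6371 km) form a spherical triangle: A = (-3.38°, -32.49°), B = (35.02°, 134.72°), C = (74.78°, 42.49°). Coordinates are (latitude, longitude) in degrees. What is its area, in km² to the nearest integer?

4700761 km²

Side lengths (central angles): a = 0.9940, b = 1.5598, c = 2.5518 rad; semiperimeter s = 2.5528.
By l'Huilier's theorem, tan(E/4) = √[tan(s/2) tan((s−a)/2) tan((s−b)/2) tan((s−c)/2)], giving spherical excess E = 0.1158 rad.
Area = E·R² = 0.1158 × (6371)² ≈ 4700761 km².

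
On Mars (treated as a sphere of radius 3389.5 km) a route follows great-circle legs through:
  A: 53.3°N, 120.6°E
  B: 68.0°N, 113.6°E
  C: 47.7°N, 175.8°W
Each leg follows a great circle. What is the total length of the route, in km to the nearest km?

Leg A→B: central angle 0.2631 rad, distance 891.6 km.
Leg B→C: central angle 0.6927 rad, distance 2347.9 km.
Total: 891.6 + 2347.9 ≈ 3240 km.

3240 km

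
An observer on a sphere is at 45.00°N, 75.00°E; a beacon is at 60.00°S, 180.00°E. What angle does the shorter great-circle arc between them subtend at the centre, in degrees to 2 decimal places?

Let φ₁ = 0.7854 rad, φ₂ = -1.0472 rad, and Δλ = 1.8326 rad.
Haversine: a = sin²(Δφ/2) + cos φ₁ cos φ₂ sin²(Δλ/2) = 0.6294 + (0.7071)(0.5000)(0.6294) = 0.85194.
Central angle c = 2·arcsin(√a) = 2.35164 rad.
So the angular separation is 134.74°.

134.74°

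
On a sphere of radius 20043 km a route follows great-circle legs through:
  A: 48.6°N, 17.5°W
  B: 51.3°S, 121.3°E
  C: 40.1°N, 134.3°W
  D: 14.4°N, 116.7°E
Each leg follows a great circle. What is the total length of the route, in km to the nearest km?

131806 km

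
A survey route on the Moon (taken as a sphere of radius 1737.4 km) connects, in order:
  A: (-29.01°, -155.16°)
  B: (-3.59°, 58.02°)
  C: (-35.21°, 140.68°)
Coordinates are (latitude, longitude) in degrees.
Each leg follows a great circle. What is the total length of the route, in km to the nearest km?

6561 km

Leg A→B: central angle 2.3464 rad, distance 4076.6 km.
Leg B→C: central angle 1.4301 rad, distance 2484.6 km.
Total: 4076.6 + 2484.6 ≈ 6561 km.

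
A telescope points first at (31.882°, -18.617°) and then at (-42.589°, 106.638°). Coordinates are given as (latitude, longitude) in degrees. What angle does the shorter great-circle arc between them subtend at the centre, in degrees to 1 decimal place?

135.9°

Let φ₁ = 0.5564 rad, φ₂ = -0.7433 rad, and Δλ = 2.1861 rad.
Haversine: a = sin²(Δφ/2) + cos φ₁ cos φ₂ sin²(Δλ/2) = 0.3661 + (0.8491)(0.7362)(0.7886) = 0.85914.
Central angle c = 2·arcsin(√a) = 2.37213 rad.
So the angular separation is 135.9°.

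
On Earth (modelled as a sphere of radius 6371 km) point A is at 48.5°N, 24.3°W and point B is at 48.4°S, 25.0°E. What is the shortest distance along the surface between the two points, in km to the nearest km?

11770 km

In radians: φ₁ = 0.8465, φ₂ = -0.8447, Δλ = 49.300° = 0.8604 rad.
cos c = sin φ₁ sin φ₂ + cos φ₁ cos φ₂ cos Δλ = (0.7490)(-0.7478) + (0.6626)(0.6639)(0.6521) = -0.27319,
so c = arccos(-0.27319) = 1.84750 rad.
Distance = R·c = 6371 × 1.8475 ≈ 11770 km.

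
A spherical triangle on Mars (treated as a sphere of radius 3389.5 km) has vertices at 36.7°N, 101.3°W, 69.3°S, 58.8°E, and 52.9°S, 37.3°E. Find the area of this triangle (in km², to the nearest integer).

12885522 km²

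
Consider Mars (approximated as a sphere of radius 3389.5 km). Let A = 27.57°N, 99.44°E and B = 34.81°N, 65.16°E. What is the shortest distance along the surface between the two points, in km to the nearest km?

1778 km

With latitudes φ₁ = 27.570°, φ₂ = 34.810° and longitude difference Δλ = -34.280°:
Haversine: a = sin²(Δφ/2) + cos φ₁ cos φ₂ sin²(Δλ/2) = 0.0040 + (0.8864)(0.8210)(0.0869) = 0.06720.
Central angle c = 2·arcsin(√a) = 0.52445 rad.
Distance = R·c = 3389.5 × 0.5244 ≈ 1778 km.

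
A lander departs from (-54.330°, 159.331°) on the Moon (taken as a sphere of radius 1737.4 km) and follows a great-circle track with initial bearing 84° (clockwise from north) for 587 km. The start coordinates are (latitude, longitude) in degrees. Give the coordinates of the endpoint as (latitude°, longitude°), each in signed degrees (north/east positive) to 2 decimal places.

Angular distance δ = d/R = 587/1737.4 = 0.33786 rad; initial bearing θ = 1.4661 rad.
sin φ₂ = sin φ₁ cos δ + cos φ₁ sin δ cos θ = (-0.8124)(0.9435) + (0.5831)(0.3315)(0.1045) = -0.7463, so φ₂ = -48.27°.
Δλ = atan2(sin θ sin δ cos φ₁, cos δ − sin φ₁ sin φ₂) = atan2(0.1922, 0.3372) = 29.685°.
λ₂ = 159.331° + 29.685° = 189.02° → -170.98° after wrapping to (−180°, 180°].

-48.27°, -170.98°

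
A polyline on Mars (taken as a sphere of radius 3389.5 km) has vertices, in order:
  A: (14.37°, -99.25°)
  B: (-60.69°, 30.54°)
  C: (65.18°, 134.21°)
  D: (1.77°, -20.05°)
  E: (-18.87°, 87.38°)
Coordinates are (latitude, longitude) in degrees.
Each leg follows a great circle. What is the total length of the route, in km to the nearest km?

Leg A→B: central angle 2.1175 rad, distance 7177.4 km.
Leg B→C: central angle 2.5681 rad, distance 8704.5 km.
Leg C→D: central angle 1.9283 rad, distance 6535.8 km.
Leg D→E: central angle 1.8685 rad, distance 6333.2 km.
Total: 7177.4 + 8704.5 + 6535.8 + 6333.2 ≈ 28751 km.

28751 km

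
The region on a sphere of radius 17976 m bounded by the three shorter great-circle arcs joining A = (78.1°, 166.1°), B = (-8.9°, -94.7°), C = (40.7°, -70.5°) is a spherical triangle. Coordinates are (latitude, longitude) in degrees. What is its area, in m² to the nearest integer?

Side lengths (central angles): a = 0.9492, b = 0.9860, c = 1.7558 rad; semiperimeter s = 1.8455.
By l'Huilier's theorem, tan(E/4) = √[tan(s/2) tan((s−a)/2) tan((s−b)/2) tan((s−c)/2)], giving spherical excess E = 0.4552 rad.
Area = E·R² = 0.4552 × (17976)² ≈ 147102659 m².

147102659 m²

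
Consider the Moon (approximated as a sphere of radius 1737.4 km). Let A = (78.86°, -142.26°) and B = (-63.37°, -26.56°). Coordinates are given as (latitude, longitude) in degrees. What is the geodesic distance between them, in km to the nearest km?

4735 km

Let φ₁ = 1.3764 rad, φ₂ = -1.1060 rad, and Δλ = 2.0193 rad.
Haversine: a = sin²(Δφ/2) + cos φ₁ cos φ₂ sin²(Δλ/2) = 0.8952 + (0.1932)(0.4482)(0.7168) = 0.95732.
Central angle c = 2·arcsin(√a) = 2.72539 rad.
Distance = R·c = 1737.4 × 2.7254 ≈ 4735 km.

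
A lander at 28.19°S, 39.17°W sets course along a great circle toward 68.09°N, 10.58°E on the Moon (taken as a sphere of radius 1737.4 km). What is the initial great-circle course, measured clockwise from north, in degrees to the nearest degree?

17°

With φ₁ = -0.4920, φ₂ = 1.1884, Δλ = 0.8683 rad, the forward-azimuth formula gives
θ = atan2( sin Δλ cos φ₂ , cos φ₁ sin φ₂ − sin φ₁ cos φ₂ cos Δλ ) = atan2(0.2848, 0.9316) = 17.00°.
So the initial bearing is 17°.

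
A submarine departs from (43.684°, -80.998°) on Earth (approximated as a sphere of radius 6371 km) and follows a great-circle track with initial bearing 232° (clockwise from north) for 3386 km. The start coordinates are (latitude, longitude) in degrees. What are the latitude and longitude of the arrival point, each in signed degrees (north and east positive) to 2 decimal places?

21.70°, -106.45°

Angular distance δ = d/R = 3386/6371 = 0.53147 rad; initial bearing θ = 4.0492 rad.
sin φ₂ = sin φ₁ cos δ + cos φ₁ sin δ cos θ = (0.6907)(0.8621) + (0.7232)(0.5068)(-0.6157) = 0.3698, so φ₂ = 21.70°.
Δλ = atan2(sin θ sin δ cos φ₁, cos δ − sin φ₁ sin φ₂) = atan2(-0.2888, 0.6067) = -25.457°.
λ₂ = -80.998° − 25.457° = -106.45°.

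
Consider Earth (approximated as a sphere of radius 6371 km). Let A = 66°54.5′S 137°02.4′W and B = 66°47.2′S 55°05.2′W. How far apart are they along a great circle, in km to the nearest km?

3323 km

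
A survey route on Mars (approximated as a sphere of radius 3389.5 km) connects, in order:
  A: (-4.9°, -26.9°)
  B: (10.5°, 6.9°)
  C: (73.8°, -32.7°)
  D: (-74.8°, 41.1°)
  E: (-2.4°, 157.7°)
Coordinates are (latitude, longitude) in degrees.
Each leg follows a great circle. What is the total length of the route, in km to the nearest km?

20924 km

Leg A→B: central angle 0.6460 rad, distance 2189.5 km.
Leg B→C: central angle 1.1741 rad, distance 3979.6 km.
Leg C→D: central angle 2.7052 rad, distance 9169.3 km.
Leg D→E: central angle 1.6478 rad, distance 5585.1 km.
Total: 2189.5 + 3979.6 + 9169.3 + 5585.1 ≈ 20924 km.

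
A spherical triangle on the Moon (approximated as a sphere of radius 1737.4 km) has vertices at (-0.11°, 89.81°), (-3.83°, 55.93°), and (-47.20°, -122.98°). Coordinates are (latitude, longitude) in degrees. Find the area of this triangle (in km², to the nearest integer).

Side lengths (central angles): a = 2.2508, b = 2.1770, c = 0.5944 rad; semiperimeter s = 2.5111.
By l'Huilier's theorem, tan(E/4) = √[tan(s/2) tan((s−a)/2) tan((s−b)/2) tan((s−c)/2)], giving spherical excess E = 1.2038 rad.
Area = E·R² = 1.2038 × (1737.4)² ≈ 3633745 km².

3633745 km²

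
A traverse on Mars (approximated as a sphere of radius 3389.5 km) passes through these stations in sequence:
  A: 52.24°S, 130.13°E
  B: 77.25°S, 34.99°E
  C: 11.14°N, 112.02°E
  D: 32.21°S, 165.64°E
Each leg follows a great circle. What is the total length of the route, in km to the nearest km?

12172 km

Leg A→B: central angle 0.7090 rad, distance 2403.3 km.
Leg B→C: central angle 1.7111 rad, distance 5799.8 km.
Leg C→D: central angle 1.1708 rad, distance 3968.4 km.
Total: 2403.3 + 5799.8 + 3968.4 ≈ 12172 km.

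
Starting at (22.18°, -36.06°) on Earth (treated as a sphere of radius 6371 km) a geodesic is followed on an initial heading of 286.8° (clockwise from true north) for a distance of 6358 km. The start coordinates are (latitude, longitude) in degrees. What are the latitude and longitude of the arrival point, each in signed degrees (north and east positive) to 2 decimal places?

Angular distance δ = d/R = 6358/6371 = 0.99796 rad; initial bearing θ = 5.0056 rad.
sin φ₂ = sin φ₁ cos δ + cos φ₁ sin δ cos θ = (0.3775)(0.5420) + (0.9260)(0.8404)(0.2890) = 0.4295, so φ₂ = 25.44°.
Δλ = atan2(sin θ sin δ cos φ₁, cos δ − sin φ₁ sin φ₂) = atan2(-0.7450, 0.3799) = -62.983°.
λ₂ = -36.060° − 62.983° = -99.04°.

25.44°, -99.04°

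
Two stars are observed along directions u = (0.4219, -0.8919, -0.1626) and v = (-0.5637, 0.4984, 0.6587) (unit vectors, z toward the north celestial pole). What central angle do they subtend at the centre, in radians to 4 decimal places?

2.4807 rad

u·v = -0.7895; |u| = 1.0000, |v| = 1.0000.
cos θ = (u·v)/(|u||v|) = -0.7895, so θ = 2.4807 rad.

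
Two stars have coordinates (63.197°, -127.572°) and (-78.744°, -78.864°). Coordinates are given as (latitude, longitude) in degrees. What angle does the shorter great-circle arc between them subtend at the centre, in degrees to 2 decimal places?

144.82°

In radians: φ₁ = 1.1030, φ₂ = -1.3743, Δλ = 48.708° = 0.8501 rad.
Haversine: a = sin²(Δφ/2) + cos φ₁ cos φ₂ sin²(Δλ/2) = 0.8937 + (0.4509)(0.1952)(0.1701) = 0.90866.
Central angle c = 2·arcsin(√a) = 2.52753 rad.
So the angular separation is 144.82°.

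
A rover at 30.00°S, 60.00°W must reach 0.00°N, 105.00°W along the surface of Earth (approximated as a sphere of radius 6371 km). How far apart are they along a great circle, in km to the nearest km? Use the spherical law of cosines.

In radians: φ₁ = -0.5236, φ₂ = 0.0000, Δλ = -45.000° = -0.7854 rad.
cos c = sin φ₁ sin φ₂ + cos φ₁ cos φ₂ cos Δλ = (-0.5000)(0.0000) + (0.8660)(1.0000)(0.7071) = 0.61237,
so c = arccos(0.61237) = 0.91174 rad.
Distance = R·c = 6371 × 0.9117 ≈ 5809 km.

5809 km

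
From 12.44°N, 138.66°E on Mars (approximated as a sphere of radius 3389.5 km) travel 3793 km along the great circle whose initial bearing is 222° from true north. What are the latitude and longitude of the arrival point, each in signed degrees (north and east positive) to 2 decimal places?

Angular distance δ = d/R = 3793/3389.5 = 1.11904 rad; initial bearing θ = 3.8746 rad.
sin φ₂ = sin φ₁ cos δ + cos φ₁ sin δ cos θ = (0.2154)(0.4365) + (0.9765)(0.8997)(-0.7431) = -0.5589, so φ₂ = -33.98°.
Δλ = atan2(sin θ sin δ cos φ₁, cos δ − sin φ₁ sin φ₂) = atan2(-0.5879, 0.5569) = -46.548°.
λ₂ = 138.660° − 46.548° = 92.11°.

-33.98°, 92.11°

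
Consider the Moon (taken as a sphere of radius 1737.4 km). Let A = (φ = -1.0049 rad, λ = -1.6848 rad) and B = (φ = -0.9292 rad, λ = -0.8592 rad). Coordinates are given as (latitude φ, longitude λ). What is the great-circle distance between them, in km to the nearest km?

In radians: φ₁ = -1.0049, φ₂ = -0.9292, Δλ = 47.303° = 0.8256 rad.
cos c = sin φ₁ sin φ₂ + cos φ₁ cos φ₂ cos Δλ = (-0.8441)(-0.8011) + (0.5362)(0.5985)(0.6781) = 0.89385,
so c = arccos(0.89385) = 0.46494 rad.
Distance = R·c = 1737.4 × 0.4649 ≈ 808 km.

808 km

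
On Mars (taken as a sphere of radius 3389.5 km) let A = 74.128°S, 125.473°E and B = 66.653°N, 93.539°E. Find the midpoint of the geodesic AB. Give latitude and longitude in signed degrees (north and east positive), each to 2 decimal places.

-3.88°, 106.50°

Central angle δ = 2.4835 rad. Interpolating on the sphere with fraction f = 0.5:
P = [sin((1−f)δ)·A + sin(fδ)·B] / sin δ = 1.5472·A + 1.5472·B in Cartesian coordinates,
giving P = (-0.2834, 0.9566, -0.0677), i.e. latitude -3.88°, longitude 106.50°.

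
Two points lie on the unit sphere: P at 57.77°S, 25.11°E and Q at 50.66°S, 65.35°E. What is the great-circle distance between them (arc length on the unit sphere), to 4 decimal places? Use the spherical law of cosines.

Let φ₁ = -1.0083 rad, φ₂ = -0.8842 rad, and Δλ = 0.7023 rad.
cos c = sin φ₁ sin φ₂ + cos φ₁ cos φ₂ cos Δλ = (-0.8459)(-0.7734) + (0.5333)(0.6339)(0.7633) = 0.91230,
so c = arccos(0.91230) = 0.42193 rad.
On the unit sphere the arc length equals the central angle: 0.4219.

0.4219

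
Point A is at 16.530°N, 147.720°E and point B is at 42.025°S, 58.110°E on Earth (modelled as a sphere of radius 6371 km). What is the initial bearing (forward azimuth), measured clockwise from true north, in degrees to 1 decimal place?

With φ₁ = 0.2885, φ₂ = -0.7335, Δλ = -1.5640 rad, the forward-azimuth formula gives
θ = atan2( sin Δλ cos φ₂ , cos φ₁ sin φ₂ − sin φ₁ cos φ₂ cos Δλ ) = atan2(-0.7428, -0.6432) = -130.89°.
Adding 360° brings this into [0°, 360°): 229.1°.

229.1°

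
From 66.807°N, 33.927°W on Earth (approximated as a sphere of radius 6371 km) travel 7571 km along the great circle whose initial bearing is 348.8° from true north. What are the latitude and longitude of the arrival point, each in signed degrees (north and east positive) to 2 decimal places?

44.54°, 160.72°

Angular distance δ = d/R = 7571/6371 = 1.18835 rad; initial bearing θ = 6.0877 rad.
sin φ₂ = sin φ₁ cos δ + cos φ₁ sin δ cos θ = (0.9192)(0.3732) + (0.3938)(0.9278)(0.9810) = 0.7014, so φ₂ = 44.54°.
Δλ = atan2(sin θ sin δ cos φ₁, cos δ − sin φ₁ sin φ₂) = atan2(-0.0710, -0.2716) = -165.355°.
λ₂ = -33.927° − 165.355° = -199.28° → 160.72° after wrapping to (−180°, 180°].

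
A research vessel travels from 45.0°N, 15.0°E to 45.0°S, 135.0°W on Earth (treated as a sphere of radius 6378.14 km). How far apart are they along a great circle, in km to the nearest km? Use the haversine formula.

17690 km

With latitudes φ₁ = 45.000°, φ₂ = -45.000° and longitude difference Δλ = -150.000°:
Haversine: a = sin²(Δφ/2) + cos φ₁ cos φ₂ sin²(Δλ/2) = 0.5000 + (0.7071)(0.7071)(0.9330) = 0.96651.
Central angle c = 2·arcsin(√a) = 2.77349 rad.
Distance = R·c = 6378.14 × 2.7735 ≈ 17690 km.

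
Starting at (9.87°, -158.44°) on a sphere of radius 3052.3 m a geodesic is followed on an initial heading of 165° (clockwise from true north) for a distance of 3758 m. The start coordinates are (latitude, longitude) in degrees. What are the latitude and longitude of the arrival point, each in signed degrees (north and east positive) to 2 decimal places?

-57.16°, -131.70°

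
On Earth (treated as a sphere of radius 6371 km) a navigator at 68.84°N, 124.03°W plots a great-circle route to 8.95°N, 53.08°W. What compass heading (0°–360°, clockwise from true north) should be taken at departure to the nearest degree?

105°

With φ₁ = 1.2015, φ₂ = 0.1562, Δλ = 1.2383 rad, the forward-azimuth formula gives
θ = atan2( sin Δλ cos φ₂ , cos φ₁ sin φ₂ − sin φ₁ cos φ₂ cos Δλ ) = atan2(0.9337, -0.2445) = 104.67°.
So the initial bearing is 105°.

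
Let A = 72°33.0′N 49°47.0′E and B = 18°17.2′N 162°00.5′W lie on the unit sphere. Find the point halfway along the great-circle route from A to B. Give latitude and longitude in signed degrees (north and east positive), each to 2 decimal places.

60.67°, -174.82°

The central angle between A and B is δ = 1.5134 rad.
With f = 0.5, the slerp weights are sin((1−f)δ)/sin δ = 0.6877 and sin(fδ)/sin δ = 0.6877.
Weighted sum of the unit vectors: (0.6877)·(0.1936,0.2290,0.9540) + (0.6877)·(-0.9031,-0.2933,0.3138) = (-0.4879, -0.0442, 0.8718).
Converting back: φ = atan2(z, √(x²+y²)) = 60.67°, λ = atan2(y, x) = -174.82°.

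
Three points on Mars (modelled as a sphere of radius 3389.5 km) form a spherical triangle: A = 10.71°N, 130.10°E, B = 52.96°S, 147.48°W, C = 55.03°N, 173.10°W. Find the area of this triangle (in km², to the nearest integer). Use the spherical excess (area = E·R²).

15384383 km²

Side lengths (central angles): a = 1.9207, b = 1.0921, c = 1.6411 rad; semiperimeter s = 2.3269.
By l'Huilier's theorem, tan(E/4) = √[tan(s/2) tan((s−a)/2) tan((s−b)/2) tan((s−c)/2)], giving spherical excess E = 1.3391 rad.
Area = E·R² = 1.3391 × (3389.5)² ≈ 15384383 km².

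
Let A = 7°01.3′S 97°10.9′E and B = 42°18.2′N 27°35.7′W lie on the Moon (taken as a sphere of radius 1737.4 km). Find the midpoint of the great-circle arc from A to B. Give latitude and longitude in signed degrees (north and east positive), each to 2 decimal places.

33.46°, 50.39°

Central angle δ = 2.0955 rad. Interpolating on the sphere with fraction f = 0.5:
P = [sin((1−f)δ)·A + sin(fδ)·B] / sin δ = 1.0010·A + 1.0010·B in Cartesian coordinates,
giving P = (0.5319, 0.6427, 0.5513), i.e. latitude 33.46°, longitude 50.39°.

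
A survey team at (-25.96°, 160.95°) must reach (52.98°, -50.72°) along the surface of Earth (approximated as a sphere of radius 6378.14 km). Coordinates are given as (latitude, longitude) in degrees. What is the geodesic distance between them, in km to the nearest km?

16043 km

In radians: φ₁ = -0.4531, φ₂ = 0.9247, Δλ = 148.330° = 2.5888 rad.
cos c = sin φ₁ sin φ₂ + cos φ₁ cos φ₂ cos Δλ = (-0.4377)(0.7984) + (0.8991)(0.6021)(-0.8511) = -0.81023,
so c = arccos(-0.81023) = 2.51535 rad.
Distance = R·c = 6378.14 × 2.5153 ≈ 16043 km.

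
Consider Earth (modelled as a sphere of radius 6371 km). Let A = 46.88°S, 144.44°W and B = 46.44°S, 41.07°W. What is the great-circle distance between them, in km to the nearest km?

With latitudes φ₁ = -46.880°, φ₂ = -46.440° and longitude difference Δλ = 103.370°:
cos c = sin φ₁ sin φ₂ + cos φ₁ cos φ₂ cos Δλ = (-0.7299)(-0.7247) + (0.6835)(0.6891)(-0.2312) = 0.42002,
so c = arccos(0.42002) = 1.13733 rad.
Distance = R·c = 6371 × 1.1373 ≈ 7246 km.

7246 km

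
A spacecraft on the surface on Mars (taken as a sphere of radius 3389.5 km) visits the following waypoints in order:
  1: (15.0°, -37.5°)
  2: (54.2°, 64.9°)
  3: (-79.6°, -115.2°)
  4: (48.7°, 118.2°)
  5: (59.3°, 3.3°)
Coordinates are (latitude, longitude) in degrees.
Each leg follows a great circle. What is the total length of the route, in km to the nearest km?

Leg 1→2: central angle 1.4821 rad, distance 5023.6 km.
Leg 2→3: central angle 2.6983 rad, distance 9145.8 km.
Leg 3→4: central angle 2.5149 rad, distance 8524.2 km.
Leg 4→5: central angle 1.0425 rad, distance 3533.4 km.
Total: 5023.6 + 9145.8 + 8524.2 + 3533.4 ≈ 26227 km.

26227 km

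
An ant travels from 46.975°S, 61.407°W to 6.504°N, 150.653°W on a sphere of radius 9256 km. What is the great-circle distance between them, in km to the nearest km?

15224 km

In radians: φ₁ = -0.8199, φ₂ = 0.1135, Δλ = -89.246° = -1.5576 rad.
cos c = sin φ₁ sin φ₂ + cos φ₁ cos φ₂ cos Δλ = (-0.7311)(0.1133) + (0.6823)(0.9936)(0.0132) = -0.07389,
so c = arccos(-0.07389) = 1.64475 rad.
Distance = R·c = 9256 × 1.6448 ≈ 15224 km.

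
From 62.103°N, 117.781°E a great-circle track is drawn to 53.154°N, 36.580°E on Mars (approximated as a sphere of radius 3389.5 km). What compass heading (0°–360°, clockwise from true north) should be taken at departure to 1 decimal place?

Δλ = -81.201° = -1.4172 rad.
y = sin Δλ · cos φ₂ = (-0.9882)(0.5997) = -0.5926
x = cos φ₁ sin φ₂ − sin φ₁ cos φ₂ cos Δλ = (0.4679)(0.8003) − (0.8838)(0.5997)(0.1530) = 0.2934
θ = atan2(y, x) = -63.66°; adding 360° gives 296.3°.

296.3°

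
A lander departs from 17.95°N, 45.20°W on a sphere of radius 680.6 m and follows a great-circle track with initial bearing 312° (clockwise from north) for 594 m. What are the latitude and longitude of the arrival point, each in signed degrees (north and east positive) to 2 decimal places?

43.29°, -96.66°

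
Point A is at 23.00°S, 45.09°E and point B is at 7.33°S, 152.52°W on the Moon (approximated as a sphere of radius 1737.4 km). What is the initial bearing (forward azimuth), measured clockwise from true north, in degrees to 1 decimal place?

With φ₁ = -0.4014, φ₂ = -0.1279, Δλ = 2.8342 rad, the forward-azimuth formula gives
θ = atan2( sin Δλ cos φ₂ , cos φ₁ sin φ₂ − sin φ₁ cos φ₂ cos Δλ ) = atan2(0.3001, -0.4868) = 148.35°.
So the initial bearing is 148.4°.

148.4°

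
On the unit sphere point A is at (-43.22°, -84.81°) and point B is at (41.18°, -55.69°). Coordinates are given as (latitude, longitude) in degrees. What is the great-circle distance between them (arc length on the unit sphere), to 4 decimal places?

1.5425

In radians: φ₁ = -0.7543, φ₂ = 0.7187, Δλ = 29.120° = 0.5082 rad.
Haversine: a = sin²(Δφ/2) + cos φ₁ cos φ₂ sin²(Δλ/2) = 0.4512 + (0.7287)(0.7526)(0.0632) = 0.48587.
Central angle c = 2·arcsin(√a) = 1.54254 rad.
On the unit sphere the arc length equals the central angle: 1.5425.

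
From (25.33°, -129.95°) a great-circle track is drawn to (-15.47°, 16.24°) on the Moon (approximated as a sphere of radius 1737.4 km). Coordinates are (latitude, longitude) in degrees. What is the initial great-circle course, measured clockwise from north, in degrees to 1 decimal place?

With φ₁ = 0.4421, φ₂ = -0.2700, Δλ = 2.5515 rad, the forward-azimuth formula gives
θ = atan2( sin Δλ cos φ₂ , cos φ₁ sin φ₂ − sin φ₁ cos φ₂ cos Δλ ) = atan2(0.5363, 0.1015) = 79.28°.
So the initial bearing is 79.3°.

79.3°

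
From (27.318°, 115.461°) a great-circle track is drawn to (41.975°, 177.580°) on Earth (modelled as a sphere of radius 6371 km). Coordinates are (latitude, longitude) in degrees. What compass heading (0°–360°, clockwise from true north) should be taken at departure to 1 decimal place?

56.5°

With φ₁ = 0.4768, φ₂ = 0.7326, Δλ = 1.0842 rad, the forward-azimuth formula gives
θ = atan2( sin Δλ cos φ₂ , cos φ₁ sin φ₂ − sin φ₁ cos φ₂ cos Δλ ) = atan2(0.6571, 0.4347) = 56.52°.
So the initial bearing is 56.5°.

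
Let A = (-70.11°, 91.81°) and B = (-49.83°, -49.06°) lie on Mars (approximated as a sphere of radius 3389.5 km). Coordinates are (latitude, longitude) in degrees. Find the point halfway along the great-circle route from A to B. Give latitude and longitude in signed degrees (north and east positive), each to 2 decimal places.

-75.61°, -19.67°

Central angle δ = 0.9904 rad. Interpolating on the sphere with fraction f = 0.5:
P = [sin((1−f)δ)·A + sin(fδ)·B] / sin δ = 0.5683·A + 0.5683·B in Cartesian coordinates,
giving P = (0.2341, -0.0837, -0.9686), i.e. latitude -75.61°, longitude -19.67°.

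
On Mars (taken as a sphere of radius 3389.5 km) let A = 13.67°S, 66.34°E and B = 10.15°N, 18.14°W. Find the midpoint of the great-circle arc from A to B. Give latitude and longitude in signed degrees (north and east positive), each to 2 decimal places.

-2.38°, 23.76°

The central angle between A and B is δ = 1.5204 rad.
With f = 0.5, the slerp weights are sin((1−f)δ)/sin δ = 0.6899 and sin(fδ)/sin δ = 0.6899.
Weighted sum of the unit vectors: (0.6899)·(0.3899,0.8900,-0.2363) + (0.6899)·(0.9354,-0.3065,0.1762) = (0.9144, 0.4026, -0.0415).
Converting back: φ = atan2(z, √(x²+y²)) = -2.38°, λ = atan2(y, x) = 23.76°.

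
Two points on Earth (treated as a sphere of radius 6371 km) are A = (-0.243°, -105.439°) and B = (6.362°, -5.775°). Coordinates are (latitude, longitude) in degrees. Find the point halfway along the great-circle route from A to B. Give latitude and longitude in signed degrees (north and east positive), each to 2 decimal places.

4.74°, -55.82°

The central angle between A and B is δ = 1.7389 rad.
With f = 0.5, the slerp weights are sin((1−f)δ)/sin δ = 0.7749 and sin(fδ)/sin δ = 0.7749.
Weighted sum of the unit vectors: (0.7749)·(-0.2662,-0.9639,-0.0042) + (0.7749)·(0.9888,-0.1000,0.1108) = (0.5599, -0.8244, 0.0826).
Converting back: φ = atan2(z, √(x²+y²)) = 4.74°, λ = atan2(y, x) = -55.82°.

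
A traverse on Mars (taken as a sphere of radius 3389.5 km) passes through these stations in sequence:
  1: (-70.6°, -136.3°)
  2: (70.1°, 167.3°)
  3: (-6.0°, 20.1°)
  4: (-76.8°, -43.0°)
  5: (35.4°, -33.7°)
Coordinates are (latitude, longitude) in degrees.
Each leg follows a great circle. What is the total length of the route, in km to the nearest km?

Leg 1→2: central angle 2.5398 rad, distance 8608.7 km.
Leg 2→3: central angle 1.9637 rad, distance 6655.8 km.
Leg 3→4: central angle 1.3648 rad, distance 4626.1 km.
Leg 4→5: central angle 1.9609 rad, distance 6646.5 km.
Total: 8608.7 + 6655.8 + 4626.1 + 6646.5 ≈ 26537 km.

26537 km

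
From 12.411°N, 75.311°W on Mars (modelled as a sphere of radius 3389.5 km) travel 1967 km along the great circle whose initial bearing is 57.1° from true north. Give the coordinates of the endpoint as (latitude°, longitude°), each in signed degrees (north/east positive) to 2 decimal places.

28.07°, -43.86°

Angular distance δ = d/R = 1967/3389.5 = 0.58032 rad; initial bearing θ = 0.9966 rad.
sin φ₂ = sin φ₁ cos δ + cos φ₁ sin δ cos θ = (0.2149)(0.8363) + (0.9766)(0.5483)(0.5432) = 0.4706, so φ₂ = 28.07°.
Δλ = atan2(sin θ sin δ cos φ₁, cos δ − sin φ₁ sin φ₂) = atan2(0.4496, 0.7351) = 31.449°.
λ₂ = -75.311° + 31.449° = -43.86°.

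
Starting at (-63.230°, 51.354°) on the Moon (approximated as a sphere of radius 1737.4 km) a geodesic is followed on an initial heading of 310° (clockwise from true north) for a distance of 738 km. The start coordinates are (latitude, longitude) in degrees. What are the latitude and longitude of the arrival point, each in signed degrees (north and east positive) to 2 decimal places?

-43.96°, 25.34°

Angular distance δ = d/R = 738/1737.4 = 0.42477 rad; initial bearing θ = 5.4105 rad.
sin φ₂ = sin φ₁ cos δ + cos φ₁ sin δ cos θ = (-0.8928)(0.9111) + (0.4504)(0.4121)(0.6428) = -0.6942, so φ₂ = -43.96°.
Δλ = atan2(sin θ sin δ cos φ₁, cos δ − sin φ₁ sin φ₂) = atan2(-0.1422, 0.2914) = -26.013°.
λ₂ = 51.354° − 26.013° = 25.34°.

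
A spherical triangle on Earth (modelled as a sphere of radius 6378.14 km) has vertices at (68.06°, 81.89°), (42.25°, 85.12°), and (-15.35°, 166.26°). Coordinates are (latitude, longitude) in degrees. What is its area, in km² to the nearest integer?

Side lengths (central angles): a = 1.6389, b = 1.7826, c = 0.4515 rad; semiperimeter s = 1.9365.
By l'Huilier's theorem, tan(E/4) = √[tan(s/2) tan((s−a)/2) tan((s−b)/2) tan((s−c)/2)], giving spherical excess E = 0.4941 rad.
Area = E·R² = 0.4941 × (6378.14)² ≈ 20102099 km².

20102099 km²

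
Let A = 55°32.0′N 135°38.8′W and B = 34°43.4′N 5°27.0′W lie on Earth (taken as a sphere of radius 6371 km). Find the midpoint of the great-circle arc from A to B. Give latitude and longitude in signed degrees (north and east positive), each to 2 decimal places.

65.72°, -48.88°

Central angle δ = 1.4006 rad. Interpolating on the sphere with fraction f = 0.5:
P = [sin((1−f)δ)·A + sin(fδ)·B] / sin δ = 0.6539·A + 0.6539·B in Cartesian coordinates,
giving P = (0.2704, -0.3097, 0.9116), i.e. latitude 65.72°, longitude -48.88°.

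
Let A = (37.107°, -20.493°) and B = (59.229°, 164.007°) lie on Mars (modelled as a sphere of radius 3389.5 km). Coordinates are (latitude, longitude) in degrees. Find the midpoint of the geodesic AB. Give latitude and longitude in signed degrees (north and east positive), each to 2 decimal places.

Central angle δ = 1.4589 rad. Interpolating on the sphere with fraction f = 0.5:
P = [sin((1−f)δ)·A + sin(fδ)·B] / sin δ = 0.6707·A + 0.6707·B in Cartesian coordinates,
giving P = (0.1712, -0.0927, 0.9809), i.e. latitude 78.77°, longitude -28.44°.

78.77°, -28.44°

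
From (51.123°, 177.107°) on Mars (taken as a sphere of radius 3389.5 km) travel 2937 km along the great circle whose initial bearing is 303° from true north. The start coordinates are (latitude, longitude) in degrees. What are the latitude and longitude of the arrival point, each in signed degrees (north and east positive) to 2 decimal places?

Angular distance δ = d/R = 2937/3389.5 = 0.86650 rad; initial bearing θ = 5.2883 rad.
sin φ₂ = sin φ₁ cos δ + cos φ₁ sin δ cos θ = (0.7785)(0.6475) + (0.6277)(0.7621)(0.5446) = 0.7646, so φ₂ = 49.87°.
Δλ = atan2(sin θ sin δ cos φ₁, cos δ − sin φ₁ sin φ₂) = atan2(-0.4011, 0.0523) = -82.575°.
λ₂ = 177.107° − 82.575° = 94.53°.

49.87°, 94.53°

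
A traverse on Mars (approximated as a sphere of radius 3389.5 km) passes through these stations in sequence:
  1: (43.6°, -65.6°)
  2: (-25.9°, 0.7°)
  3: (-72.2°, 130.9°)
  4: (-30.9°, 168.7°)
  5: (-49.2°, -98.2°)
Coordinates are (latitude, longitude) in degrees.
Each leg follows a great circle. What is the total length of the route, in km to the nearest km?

16762 km

Leg 1→2: central angle 1.6102 rad, distance 5457.7 km.
Leg 2→3: central angle 1.3301 rad, distance 4508.3 km.
Leg 3→4: central angle 0.8007 rad, distance 2713.9 km.
Leg 4→5: central angle 1.2042 rad, distance 4081.7 km.
Total: 5457.7 + 4508.3 + 2713.9 + 4081.7 ≈ 16762 km.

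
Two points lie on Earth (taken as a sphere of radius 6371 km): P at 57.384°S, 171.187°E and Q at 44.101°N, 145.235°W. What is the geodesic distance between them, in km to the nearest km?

11987 km

With latitudes φ₁ = -57.384°, φ₂ = 44.101° and longitude difference Δλ = 43.578°:
cos c = sin φ₁ sin φ₂ + cos φ₁ cos φ₂ cos Δλ = (-0.8423)(0.6959) + (0.5390)(0.7181)(0.7244) = -0.30577,
so c = arccos(-0.30577) = 1.88155 rad.
Distance = R·c = 6371 × 1.8815 ≈ 11987 km.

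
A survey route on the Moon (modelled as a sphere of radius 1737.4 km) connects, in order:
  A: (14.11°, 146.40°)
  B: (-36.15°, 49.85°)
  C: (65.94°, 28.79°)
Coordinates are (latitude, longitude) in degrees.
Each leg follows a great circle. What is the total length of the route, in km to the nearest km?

6273 km

Leg A→B: central angle 1.8061 rad, distance 3137.9 km.
Leg B→C: central angle 1.8044 rad, distance 3134.9 km.
Total: 3137.9 + 3134.9 ≈ 6273 km.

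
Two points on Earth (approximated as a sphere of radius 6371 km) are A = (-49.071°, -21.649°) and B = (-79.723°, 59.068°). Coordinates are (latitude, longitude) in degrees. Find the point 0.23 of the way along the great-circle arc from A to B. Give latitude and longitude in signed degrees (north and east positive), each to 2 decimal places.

The central angle between A and B is δ = 0.7040 rad.
With f = 0.23, the slerp weights are sin((1−f)δ)/sin δ = 0.7971 and sin(fδ)/sin δ = 0.2491.
Weighted sum of the unit vectors: (0.7971)·(0.6089,-0.2417,-0.7555) + (0.2491)·(0.0917,0.1530,-0.9840) = (0.5082, -0.1545, -0.8473).
Converting back: φ = atan2(z, √(x²+y²)) = -57.92°, λ = atan2(y, x) = -16.91°.

-57.92°, -16.91°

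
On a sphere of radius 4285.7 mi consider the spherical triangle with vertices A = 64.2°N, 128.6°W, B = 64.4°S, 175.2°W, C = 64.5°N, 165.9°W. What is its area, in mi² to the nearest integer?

10919292 mi²

Side lengths (central angles): a = 2.2529, b = 0.2778, c = 2.3223 rad; semiperimeter s = 2.4265.
By l'Huilier's theorem, tan(E/4) = √[tan(s/2) tan((s−a)/2) tan((s−b)/2) tan((s−c)/2)], giving spherical excess E = 0.5945 rad.
Area = E·R² = 0.5945 × (4285.7)² ≈ 10919292 mi².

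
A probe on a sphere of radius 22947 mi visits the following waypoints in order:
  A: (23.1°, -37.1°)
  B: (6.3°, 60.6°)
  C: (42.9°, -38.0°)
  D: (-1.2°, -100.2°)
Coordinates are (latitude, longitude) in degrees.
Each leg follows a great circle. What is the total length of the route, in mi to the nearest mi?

Leg A→B: central angle 1.6503 rad, distance 37870.0 mi.
Leg B→C: central angle 1.6050 rad, distance 36829.6 mi.
Leg C→D: central angle 1.2373 rad, distance 28393.1 mi.
Total: 37870.0 + 36829.6 + 28393.1 ≈ 103093 mi.

103093 mi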